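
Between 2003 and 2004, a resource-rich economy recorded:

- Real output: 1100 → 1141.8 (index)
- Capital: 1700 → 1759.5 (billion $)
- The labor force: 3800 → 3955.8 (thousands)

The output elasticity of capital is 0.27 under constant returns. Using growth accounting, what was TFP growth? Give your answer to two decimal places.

Real output growth = (1141.8 − 1100) / 1100 = 3.8%.
Capital growth = (1759.5 − 1700) / 1700 = 3.5%.
The labor force growth = (3955.8 − 3800) / 3800 = 4.1%.
Labor's share = 1 − 0.27 = 0.73.
Capital: 0.27 × 3.5 = 0.945 pp.
The labor force: 0.73 × 4.1 = 2.993 pp.
TFP growth = 3.8 − 3.938 = -0.138%.

-0.14%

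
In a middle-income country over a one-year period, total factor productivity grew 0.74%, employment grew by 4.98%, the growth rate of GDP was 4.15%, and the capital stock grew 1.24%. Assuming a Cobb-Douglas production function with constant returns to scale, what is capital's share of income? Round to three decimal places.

gY = gA + α·gK + (1−α)·gL, so gY − gA − gL = α(gK − gL).
4.15 − 0.74 − 4.98 = α × (1.24 − 4.98).
-1.57 = -3.74 α, so α = 0.41979.

0.420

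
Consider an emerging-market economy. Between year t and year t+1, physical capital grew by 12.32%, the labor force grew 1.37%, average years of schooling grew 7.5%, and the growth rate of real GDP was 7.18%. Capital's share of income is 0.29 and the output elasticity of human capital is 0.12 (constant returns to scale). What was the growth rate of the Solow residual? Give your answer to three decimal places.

The Solow residual grew 1.899%.

Labor's share = 1 − 0.29 − 0.12 = 0.59.
Physical capital: 0.29 × 12.32 = 3.5728 pp.
Average years of schooling: 0.12 × 7.5 = 0.9 pp.
The labor force: 0.59 × 1.37 = 0.8083 pp.
TFP growth = 7.18 − 5.2811 = 1.8989%.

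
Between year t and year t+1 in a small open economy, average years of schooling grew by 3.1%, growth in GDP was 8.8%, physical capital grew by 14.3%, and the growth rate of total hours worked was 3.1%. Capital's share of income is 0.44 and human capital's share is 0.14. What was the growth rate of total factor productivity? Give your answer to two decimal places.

Labor's share = 1 − 0.44 − 0.14 = 0.42.
Physical capital: 0.44 × 14.3 = 6.292 pp.
Average years of schooling: 0.14 × 3.1 = 0.434 pp.
Total hours worked: 0.42 × 3.1 = 1.302 pp.
TFP growth = 8.8 − 8.028 = 0.772%.

Total factor productivity growth was 0.77%.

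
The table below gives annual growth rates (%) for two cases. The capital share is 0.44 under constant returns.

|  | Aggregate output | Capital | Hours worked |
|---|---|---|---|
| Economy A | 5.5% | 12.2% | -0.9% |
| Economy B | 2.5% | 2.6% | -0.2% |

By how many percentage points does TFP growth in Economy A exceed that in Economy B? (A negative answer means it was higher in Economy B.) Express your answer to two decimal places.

Labor's share = 1 − 0.44 = 0.56.
Economy A: TFP = 5.5 − 5.368 + 0.504 = 0.636%.
Economy B: TFP = 2.5 − 1.144 + 0.112 = 1.468%.
Difference = 0.636 − (1.468) = -0.832 pp.

-0.83 percentage points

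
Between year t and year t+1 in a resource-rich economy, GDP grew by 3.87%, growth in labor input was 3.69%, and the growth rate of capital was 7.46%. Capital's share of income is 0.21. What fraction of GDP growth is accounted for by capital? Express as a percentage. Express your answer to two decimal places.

Capital accounted for 40.48% of growth.

Capital contributed 0.21 × 7.46 = 1.5666 pp.
Share of growth = 1.5666 / 3.87 × 100 = 40.4806%.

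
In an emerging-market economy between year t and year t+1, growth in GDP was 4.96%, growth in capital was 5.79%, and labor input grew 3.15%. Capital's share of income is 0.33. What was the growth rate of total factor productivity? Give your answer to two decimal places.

Labor's share = 1 − 0.33 = 0.67.
Capital: 0.33 × 5.79 = 1.9107 pp.
Labor input: 0.67 × 3.15 = 2.1105 pp.
TFP growth = 4.96 − 4.0212 = 0.9388%.

0.94%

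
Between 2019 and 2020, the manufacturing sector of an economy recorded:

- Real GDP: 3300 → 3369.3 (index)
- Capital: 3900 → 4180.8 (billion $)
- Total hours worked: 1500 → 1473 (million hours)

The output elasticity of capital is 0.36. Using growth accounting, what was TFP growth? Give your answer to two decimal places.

TFP grew 0.66%.

Real GDP growth = (3369.3 − 3300) / 3300 = 2.1%.
Capital growth = (4180.8 − 3900) / 3900 = 7.2%.
Total hours worked growth = (1473 − 1500) / 1500 = -1.8%.
Labor's share = 1 − 0.36 = 0.64.
Capital: 0.36 × 7.2 = 2.592 pp.
Total hours worked: 0.64 × (-1.8) = -1.152 pp.
TFP growth = 2.1 − 1.44 = 0.66%.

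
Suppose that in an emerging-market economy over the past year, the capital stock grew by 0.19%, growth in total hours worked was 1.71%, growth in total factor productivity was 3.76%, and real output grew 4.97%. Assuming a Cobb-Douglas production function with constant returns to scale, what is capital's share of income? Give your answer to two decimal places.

Capital's share of income is 0.33.

gY = gA + α·gK + (1−α)·gL, so gY − gA − gL = α(gK − gL).
4.97 − 3.76 − 1.71 = α × (0.19 − 1.71).
-0.5 = -1.52 α, so α = 0.3289.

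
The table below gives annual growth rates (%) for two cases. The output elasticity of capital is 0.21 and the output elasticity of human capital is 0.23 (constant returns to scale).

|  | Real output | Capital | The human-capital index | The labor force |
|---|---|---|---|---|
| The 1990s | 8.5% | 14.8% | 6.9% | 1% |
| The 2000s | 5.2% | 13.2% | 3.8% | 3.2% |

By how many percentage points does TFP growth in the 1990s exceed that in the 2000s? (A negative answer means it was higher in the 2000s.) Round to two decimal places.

3.48 percentage points

Labor's share = 1 − 0.21 − 0.23 = 0.56.
The 1990s: TFP = 8.5 − 3.108 − 1.587 − 0.56 = 3.245%.
The 2000s: TFP = 5.2 − 2.772 − 0.874 − 1.792 = -0.238%.
Difference = 3.245 − (-0.238) = 3.483 pp.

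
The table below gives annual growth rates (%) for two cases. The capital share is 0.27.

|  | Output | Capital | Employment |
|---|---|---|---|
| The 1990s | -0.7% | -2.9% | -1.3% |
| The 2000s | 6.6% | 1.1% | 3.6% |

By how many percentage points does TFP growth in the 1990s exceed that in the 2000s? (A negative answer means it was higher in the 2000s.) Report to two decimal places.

Labor's share = 1 − 0.27 = 0.73.
The 1990s: TFP = -0.7 + 0.783 + 0.949 = 1.032%.
The 2000s: TFP = 6.6 − 0.297 − 2.628 = 3.675%.
Difference = 1.032 − (3.675) = -2.643 pp.

-2.64 percentage points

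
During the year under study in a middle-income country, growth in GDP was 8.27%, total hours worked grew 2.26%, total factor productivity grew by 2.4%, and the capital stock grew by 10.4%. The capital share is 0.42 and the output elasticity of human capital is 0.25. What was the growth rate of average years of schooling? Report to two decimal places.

Average years of schooling grew 3.02%.

Labor's share = 1 − 0.42 − 0.25 = 0.33.
gY = gA + 0.42×10.4 + 0.33×2.26 + 0.25×g.
0.25×g = 8.27 − 2.4 − 5.1138 = 0.7562.
g = 0.7562 / 0.25 = 3.0248%.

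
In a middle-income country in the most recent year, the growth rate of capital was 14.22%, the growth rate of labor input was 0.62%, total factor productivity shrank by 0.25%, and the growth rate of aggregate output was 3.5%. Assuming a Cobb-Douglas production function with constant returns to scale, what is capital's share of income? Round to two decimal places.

gY = gA + α·gK + (1−α)·gL, so gY − gA − gL = α(gK − gL).
3.5 + 0.25 − 0.62 = α × (14.22 − 0.62).
3.13 = 13.6 α, so α = 0.2301.

α = 0.23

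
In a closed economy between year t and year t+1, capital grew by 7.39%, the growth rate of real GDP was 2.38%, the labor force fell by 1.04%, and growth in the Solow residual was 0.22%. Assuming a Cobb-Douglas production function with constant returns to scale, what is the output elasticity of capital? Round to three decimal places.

The output elasticity of capital is 0.380.

gY = gA + α·gK + (1−α)·gL, so gY − gA − gL = α(gK − gL).
2.38 − 0.22 + 1.04 = α × (7.39 − (-1.04)).
3.2 = 8.43 α, so α = 0.3796.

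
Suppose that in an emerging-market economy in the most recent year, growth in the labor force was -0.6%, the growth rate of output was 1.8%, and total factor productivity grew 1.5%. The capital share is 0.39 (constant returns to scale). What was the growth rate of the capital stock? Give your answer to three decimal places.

1.708%

Labor's share = 1 − 0.39 = 0.61.
gY = gA + 0.61×(-0.6) + 0.39×g.
0.39×g = 1.8 − 1.5 + 0.366 = 0.666.
g = 0.666 / 0.39 = 1.70769%.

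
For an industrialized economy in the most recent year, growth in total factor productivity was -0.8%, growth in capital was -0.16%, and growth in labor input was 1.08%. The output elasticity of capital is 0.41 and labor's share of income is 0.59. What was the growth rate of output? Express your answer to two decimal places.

Labor's share = 1 − 0.41 = 0.59.
Capital: 0.41 × (-0.16) = -0.0656 pp.
Labor input: 0.59 × 1.08 = 0.6372 pp.
Output growth = -0.8 + 0.5716 = -0.2284%.

-0.23%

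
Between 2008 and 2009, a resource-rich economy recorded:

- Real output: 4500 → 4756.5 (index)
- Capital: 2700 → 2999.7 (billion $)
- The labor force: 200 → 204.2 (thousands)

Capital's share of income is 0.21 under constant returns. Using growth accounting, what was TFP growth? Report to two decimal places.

1.71%

Real output growth = (4756.5 − 4500) / 4500 = 5.7%.
Capital growth = (2999.7 − 2700) / 2700 = 11.1%.
The labor force growth = (204.2 − 200) / 200 = 2.1%.
Labor's share = 1 − 0.21 = 0.79.
Capital: 0.21 × 11.1 = 2.331 pp.
The labor force: 0.79 × 2.1 = 1.659 pp.
TFP growth = 5.7 − 3.99 = 1.71%.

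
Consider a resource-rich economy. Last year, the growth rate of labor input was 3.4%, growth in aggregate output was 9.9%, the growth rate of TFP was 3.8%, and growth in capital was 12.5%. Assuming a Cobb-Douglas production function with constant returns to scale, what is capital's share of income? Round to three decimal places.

Capital's share of income is 0.297.

gY = gA + α·gK + (1−α)·gL, so gY − gA − gL = α(gK − gL).
9.9 − 3.8 − 3.4 = α × (12.5 − 3.4).
2.7 = 9.1 α, so α = 0.2967.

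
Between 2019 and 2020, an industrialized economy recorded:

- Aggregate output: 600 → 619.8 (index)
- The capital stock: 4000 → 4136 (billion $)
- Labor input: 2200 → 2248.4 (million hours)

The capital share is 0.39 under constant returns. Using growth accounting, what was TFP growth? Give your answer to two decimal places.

Aggregate output growth = (619.8 − 600) / 600 = 3.3%.
The capital stock growth = (4136 − 4000) / 4000 = 3.4%.
Labor input growth = (2248.4 − 2200) / 2200 = 2.2%.
Labor's share = 1 − 0.39 = 0.61.
The capital stock: 0.39 × 3.4 = 1.326 pp.
Labor input: 0.61 × 2.2 = 1.342 pp.
TFP growth = 3.3 − 2.668 = 0.632%.

0.63%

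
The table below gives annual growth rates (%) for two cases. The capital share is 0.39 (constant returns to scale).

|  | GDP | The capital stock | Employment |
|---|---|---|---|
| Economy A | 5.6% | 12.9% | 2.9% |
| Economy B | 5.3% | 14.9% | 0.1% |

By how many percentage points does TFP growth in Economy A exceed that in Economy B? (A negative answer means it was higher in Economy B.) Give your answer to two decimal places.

Labor's share = 1 − 0.39 = 0.61.
Economy A: TFP = 5.6 − 5.031 − 1.769 = -1.2%.
Economy B: TFP = 5.3 − 5.811 − 0.061 = -0.572%.
Difference = -1.2 − (-0.572) = -0.628 pp.

-0.63 percentage points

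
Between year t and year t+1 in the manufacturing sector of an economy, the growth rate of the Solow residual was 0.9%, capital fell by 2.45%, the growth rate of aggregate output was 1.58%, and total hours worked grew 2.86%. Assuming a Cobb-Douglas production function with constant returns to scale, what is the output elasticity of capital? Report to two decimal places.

α = 0.41

gY = gA + α·gK + (1−α)·gL, so gY − gA − gL = α(gK − gL).
1.58 − 0.9 − 2.86 = α × (-2.45 − 2.86).
-2.18 = -5.31 α, so α = 0.4105.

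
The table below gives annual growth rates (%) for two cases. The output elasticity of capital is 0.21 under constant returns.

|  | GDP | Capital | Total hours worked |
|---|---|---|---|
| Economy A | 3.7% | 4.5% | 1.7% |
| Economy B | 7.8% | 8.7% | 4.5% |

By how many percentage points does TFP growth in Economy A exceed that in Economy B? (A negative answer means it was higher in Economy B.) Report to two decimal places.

-1.01 percentage points

Labor's share = 1 − 0.21 = 0.79.
Economy A: TFP = 3.7 − 0.945 − 1.343 = 1.412%.
Economy B: TFP = 7.8 − 1.827 − 3.555 = 2.418%.
Difference = 1.412 − (2.418) = -1.006 pp.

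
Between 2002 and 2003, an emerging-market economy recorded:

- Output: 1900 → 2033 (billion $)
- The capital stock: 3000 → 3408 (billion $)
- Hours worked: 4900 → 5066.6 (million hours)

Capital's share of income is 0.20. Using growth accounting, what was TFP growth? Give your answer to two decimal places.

1.56%

Output growth = (2033 − 1900) / 1900 = 7%.
The capital stock growth = (3408 − 3000) / 3000 = 13.6%.
Hours worked growth = (5066.6 − 4900) / 4900 = 3.4%.
Labor's share = 1 − 0.2 = 0.8.
The capital stock: 0.2 × 13.6 = 2.72 pp.
Hours worked: 0.8 × 3.4 = 2.72 pp.
TFP growth = 7 − 5.44 = 1.56%.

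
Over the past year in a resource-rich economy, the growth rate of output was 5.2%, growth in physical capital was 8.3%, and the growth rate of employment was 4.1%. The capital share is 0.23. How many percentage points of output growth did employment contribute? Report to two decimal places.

Labor's share = 1 − 0.23 = 0.77.
Contribution = share × growth = 0.77 × 4.1 = 3.157 pp.

3.16 pp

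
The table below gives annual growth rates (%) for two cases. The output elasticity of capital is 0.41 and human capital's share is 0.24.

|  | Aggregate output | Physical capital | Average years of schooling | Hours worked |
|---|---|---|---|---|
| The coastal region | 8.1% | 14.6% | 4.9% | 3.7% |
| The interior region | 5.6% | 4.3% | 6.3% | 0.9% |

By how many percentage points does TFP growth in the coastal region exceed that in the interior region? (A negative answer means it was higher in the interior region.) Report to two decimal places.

-2.37 percentage points

Labor's share = 1 − 0.41 − 0.24 = 0.35.
The coastal region: TFP = 8.1 − 5.986 − 1.176 − 1.295 = -0.357%.
The interior region: TFP = 5.6 − 1.763 − 1.512 − 0.315 = 2.01%.
Difference = -0.357 − (2.01) = -2.367 pp.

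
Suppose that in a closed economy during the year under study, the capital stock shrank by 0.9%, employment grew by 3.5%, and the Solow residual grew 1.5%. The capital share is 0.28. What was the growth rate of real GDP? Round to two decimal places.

Real GDP grew 3.77%.

Labor's share = 1 − 0.28 = 0.72.
The capital stock: 0.28 × (-0.9) = -0.252 pp.
Employment: 0.72 × 3.5 = 2.52 pp.
Output growth = 1.5 + 2.268 = 3.768%.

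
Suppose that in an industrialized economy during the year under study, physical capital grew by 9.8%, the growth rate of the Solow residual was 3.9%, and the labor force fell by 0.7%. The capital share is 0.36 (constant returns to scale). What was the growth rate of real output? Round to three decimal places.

Real output grew 6.980%.

Labor's share = 1 − 0.36 = 0.64.
Physical capital: 0.36 × 9.8 = 3.528 pp.
The labor force: 0.64 × (-0.7) = -0.448 pp.
Output growth = 3.9 + 3.08 = 6.98%.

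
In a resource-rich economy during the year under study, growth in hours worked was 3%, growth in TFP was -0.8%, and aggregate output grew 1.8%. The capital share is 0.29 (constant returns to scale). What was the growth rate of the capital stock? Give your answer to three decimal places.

The capital stock growth was 1.621%.

Labor's share = 1 − 0.29 = 0.71.
gY = gA + 0.71×3 + 0.29×g.
0.29×g = 1.8 + 0.8 − 2.13 = 0.47.
g = 0.47 / 0.29 = 1.62069%.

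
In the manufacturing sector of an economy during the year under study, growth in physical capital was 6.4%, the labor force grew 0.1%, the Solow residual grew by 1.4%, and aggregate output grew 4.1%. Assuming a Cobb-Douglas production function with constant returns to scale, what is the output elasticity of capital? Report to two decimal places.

gY = gA + α·gK + (1−α)·gL, so gY − gA − gL = α(gK − gL).
4.1 − 1.4 − 0.1 = α × (6.4 − 0.1).
2.6 = 6.3 α, so α = 0.4127.

The output elasticity of capital is 0.41.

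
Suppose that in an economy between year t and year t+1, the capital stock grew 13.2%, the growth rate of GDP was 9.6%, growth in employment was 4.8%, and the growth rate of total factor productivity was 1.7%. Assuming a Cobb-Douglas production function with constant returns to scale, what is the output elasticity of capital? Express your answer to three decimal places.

α = 0.369

gY = gA + α·gK + (1−α)·gL, so gY − gA − gL = α(gK − gL).
9.6 − 1.7 − 4.8 = α × (13.2 − 4.8).
3.1 = 8.4 α, so α = 0.36905.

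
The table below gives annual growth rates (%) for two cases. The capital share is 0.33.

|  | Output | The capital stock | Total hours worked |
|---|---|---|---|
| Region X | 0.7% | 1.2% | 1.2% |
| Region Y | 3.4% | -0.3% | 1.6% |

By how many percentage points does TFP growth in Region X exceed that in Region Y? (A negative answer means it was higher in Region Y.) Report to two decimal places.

Labor's share = 1 − 0.33 = 0.67.
Region X: TFP = 0.7 − 0.396 − 0.804 = -0.5%.
Region Y: TFP = 3.4 + 0.099 − 1.072 = 2.427%.
Difference = -0.5 − (2.427) = -2.927 pp.

-2.93 percentage points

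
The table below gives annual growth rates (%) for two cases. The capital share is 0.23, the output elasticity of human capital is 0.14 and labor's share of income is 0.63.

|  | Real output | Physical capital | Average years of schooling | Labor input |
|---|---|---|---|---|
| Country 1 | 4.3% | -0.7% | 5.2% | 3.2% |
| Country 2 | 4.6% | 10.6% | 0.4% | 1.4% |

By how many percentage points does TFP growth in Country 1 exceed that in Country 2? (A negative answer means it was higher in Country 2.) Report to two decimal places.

Labor's share = 1 − 0.23 − 0.14 = 0.63.
Country 1: TFP = 4.3 + 0.161 − 0.728 − 2.016 = 1.717%.
Country 2: TFP = 4.6 − 2.438 − 0.056 − 0.882 = 1.224%.
Difference = 1.717 − (1.224) = 0.493 pp.

0.49 percentage points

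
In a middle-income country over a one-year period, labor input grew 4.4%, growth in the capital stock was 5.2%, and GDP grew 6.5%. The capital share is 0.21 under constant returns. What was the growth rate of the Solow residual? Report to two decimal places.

Labor's share = 1 − 0.21 = 0.79.
The capital stock: 0.21 × 5.2 = 1.092 pp.
Labor input: 0.79 × 4.4 = 3.476 pp.
TFP growth = 6.5 − 4.568 = 1.932%.

1.93%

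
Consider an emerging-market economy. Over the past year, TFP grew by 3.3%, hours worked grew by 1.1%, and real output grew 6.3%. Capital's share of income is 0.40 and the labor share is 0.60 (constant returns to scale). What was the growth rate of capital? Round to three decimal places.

5.850%

Labor's share = 1 − 0.4 = 0.6.
gY = gA + 0.6×1.1 + 0.4×g.
0.4×g = 6.3 − 3.3 − 0.66 = 2.34.
g = 2.34 / 0.4 = 5.85%.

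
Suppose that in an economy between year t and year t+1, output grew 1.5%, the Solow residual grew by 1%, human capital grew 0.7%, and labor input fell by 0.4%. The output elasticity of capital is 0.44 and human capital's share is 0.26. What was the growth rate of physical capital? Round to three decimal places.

Labor's share = 1 − 0.44 − 0.26 = 0.3.
gY = gA + 0.26×0.7 + 0.3×(-0.4) + 0.44×g.
0.44×g = 1.5 − 1 − 0.062 = 0.438.
g = 0.438 / 0.44 = 0.99545%.

Physical capital grew 0.995%.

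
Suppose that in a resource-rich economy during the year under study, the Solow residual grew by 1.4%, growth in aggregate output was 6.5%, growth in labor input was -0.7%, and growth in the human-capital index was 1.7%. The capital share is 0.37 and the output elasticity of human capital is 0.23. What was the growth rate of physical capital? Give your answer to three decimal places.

Labor's share = 1 − 0.37 − 0.23 = 0.4.
gY = gA + 0.23×1.7 + 0.4×(-0.7) + 0.37×g.
0.37×g = 6.5 − 1.4 − 0.111 = 4.989.
g = 4.989 / 0.37 = 13.48378%.

13.484%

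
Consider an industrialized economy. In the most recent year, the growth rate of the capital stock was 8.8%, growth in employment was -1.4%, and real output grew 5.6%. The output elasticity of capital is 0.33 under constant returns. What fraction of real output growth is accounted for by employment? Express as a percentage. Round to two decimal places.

-16.75%

Labor's share = 1 − 0.33 = 0.67.
Employment contributed 0.67 × (-1.4) = -0.938 pp.
Share of growth = -0.938 / 5.6 × 100 = -16.75%.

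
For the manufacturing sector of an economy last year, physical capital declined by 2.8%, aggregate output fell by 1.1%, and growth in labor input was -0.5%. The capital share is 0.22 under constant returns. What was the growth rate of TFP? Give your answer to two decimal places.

Labor's share = 1 − 0.22 = 0.78.
Physical capital: 0.22 × (-2.8) = -0.616 pp.
Labor input: 0.78 × (-0.5) = -0.39 pp.
TFP growth = -1.1 + 1.006 = -0.094%.

-0.09%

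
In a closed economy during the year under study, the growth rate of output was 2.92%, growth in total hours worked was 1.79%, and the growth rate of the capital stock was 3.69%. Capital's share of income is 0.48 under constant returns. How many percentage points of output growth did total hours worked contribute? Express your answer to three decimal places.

0.931

Labor's share = 1 − 0.48 = 0.52.
Contribution = share × growth = 0.52 × 1.79 = 0.9308 pp.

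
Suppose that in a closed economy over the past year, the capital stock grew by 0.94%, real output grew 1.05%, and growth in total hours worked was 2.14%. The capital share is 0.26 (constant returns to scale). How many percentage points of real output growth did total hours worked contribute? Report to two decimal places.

Labor's share = 1 − 0.26 = 0.74.
Contribution = share × growth = 0.74 × 2.14 = 1.5836 pp.

1.58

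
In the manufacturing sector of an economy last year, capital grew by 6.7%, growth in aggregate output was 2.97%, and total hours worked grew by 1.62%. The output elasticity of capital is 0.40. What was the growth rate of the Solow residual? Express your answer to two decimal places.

-0.68%

Labor's share = 1 − 0.4 = 0.6.
Capital: 0.4 × 6.7 = 2.68 pp.
Total hours worked: 0.6 × 1.62 = 0.972 pp.
TFP growth = 2.97 − 3.652 = -0.682%.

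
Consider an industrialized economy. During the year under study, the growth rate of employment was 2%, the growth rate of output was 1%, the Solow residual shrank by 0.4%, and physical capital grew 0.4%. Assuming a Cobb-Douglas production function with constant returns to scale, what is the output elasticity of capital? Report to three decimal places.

0.375

gY = gA + α·gK + (1−α)·gL, so gY − gA − gL = α(gK − gL).
1 + 0.4 − 2 = α × (0.4 − 2).
-0.6 = -1.6 α, so α = 0.375.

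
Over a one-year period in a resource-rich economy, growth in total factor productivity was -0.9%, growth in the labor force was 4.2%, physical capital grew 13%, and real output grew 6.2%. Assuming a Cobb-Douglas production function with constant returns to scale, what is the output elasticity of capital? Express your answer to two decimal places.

α = 0.33

gY = gA + α·gK + (1−α)·gL, so gY − gA − gL = α(gK − gL).
6.2 + 0.9 − 4.2 = α × (13 − 4.2).
2.9 = 8.8 α, so α = 0.3295.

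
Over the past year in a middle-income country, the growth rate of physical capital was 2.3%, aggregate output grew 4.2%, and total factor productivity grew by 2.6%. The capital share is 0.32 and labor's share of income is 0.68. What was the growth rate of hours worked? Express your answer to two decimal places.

Labor's share = 1 − 0.32 = 0.68.
gY = gA + 0.32×2.3 + 0.68×g.
0.68×g = 4.2 − 2.6 − 0.736 = 0.864.
g = 0.864 / 0.68 = 1.2706%.

Hours worked growth was 1.27%.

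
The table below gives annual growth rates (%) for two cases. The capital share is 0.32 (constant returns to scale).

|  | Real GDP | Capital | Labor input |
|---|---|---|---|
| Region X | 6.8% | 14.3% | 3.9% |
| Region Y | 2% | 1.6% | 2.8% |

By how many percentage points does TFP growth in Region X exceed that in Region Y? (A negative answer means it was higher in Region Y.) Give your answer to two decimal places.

Labor's share = 1 − 0.32 = 0.68.
Region X: TFP = 6.8 − 4.576 − 2.652 = -0.428%.
Region Y: TFP = 2 − 0.512 − 1.904 = -0.416%.
Difference = -0.428 − (-0.416) = -0.012 pp.

-0.01 percentage points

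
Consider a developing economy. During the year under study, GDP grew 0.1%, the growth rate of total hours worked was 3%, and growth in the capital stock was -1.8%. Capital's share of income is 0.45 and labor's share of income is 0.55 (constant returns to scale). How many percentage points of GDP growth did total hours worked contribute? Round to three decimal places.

Labor's share = 1 − 0.45 = 0.55.
Contribution = share × growth = 0.55 × 3 = 1.65 pp.

1.650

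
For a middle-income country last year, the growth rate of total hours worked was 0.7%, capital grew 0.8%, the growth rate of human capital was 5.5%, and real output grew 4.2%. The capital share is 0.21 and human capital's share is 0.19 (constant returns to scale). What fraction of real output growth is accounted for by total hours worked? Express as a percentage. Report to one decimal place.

10.0%

Labor's share = 1 − 0.21 − 0.19 = 0.6.
Total hours worked contributed 0.6 × 0.7 = 0.42 pp.
Share of growth = 0.42 / 4.2 × 100 = 10%.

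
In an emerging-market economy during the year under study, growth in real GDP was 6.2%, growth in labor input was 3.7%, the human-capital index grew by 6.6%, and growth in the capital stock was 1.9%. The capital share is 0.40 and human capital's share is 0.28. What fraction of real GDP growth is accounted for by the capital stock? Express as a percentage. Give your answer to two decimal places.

The capital stock contributed 0.4 × 1.9 = 0.76 pp.
Share of growth = 0.76 / 6.2 × 100 = 12.2581%.

The capital stock accounted for 12.26% of growth.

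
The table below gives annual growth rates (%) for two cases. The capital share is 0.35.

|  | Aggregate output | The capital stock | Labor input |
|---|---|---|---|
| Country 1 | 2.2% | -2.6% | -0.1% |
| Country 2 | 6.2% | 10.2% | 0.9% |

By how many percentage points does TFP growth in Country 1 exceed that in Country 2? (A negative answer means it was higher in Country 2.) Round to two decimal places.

1.13 percentage points

Labor's share = 1 − 0.35 = 0.65.
Country 1: TFP = 2.2 + 0.91 + 0.065 = 3.175%.
Country 2: TFP = 6.2 − 3.57 − 0.585 = 2.045%.
Difference = 3.175 − (2.045) = 1.13 pp.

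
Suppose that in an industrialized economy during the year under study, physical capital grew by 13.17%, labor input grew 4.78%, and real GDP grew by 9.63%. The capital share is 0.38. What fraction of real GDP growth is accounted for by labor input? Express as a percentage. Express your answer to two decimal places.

30.77%

Labor's share = 1 − 0.38 = 0.62.
Labor input contributed 0.62 × 4.78 = 2.9636 pp.
Share of growth = 2.9636 / 9.63 × 100 = 30.7747%.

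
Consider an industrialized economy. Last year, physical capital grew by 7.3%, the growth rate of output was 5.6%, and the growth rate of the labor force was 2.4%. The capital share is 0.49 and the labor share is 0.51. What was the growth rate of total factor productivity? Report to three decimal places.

Total factor productivity grew 0.799%.

Labor's share = 1 − 0.49 = 0.51.
Physical capital: 0.49 × 7.3 = 3.577 pp.
The labor force: 0.51 × 2.4 = 1.224 pp.
TFP growth = 5.6 − 4.801 = 0.799%.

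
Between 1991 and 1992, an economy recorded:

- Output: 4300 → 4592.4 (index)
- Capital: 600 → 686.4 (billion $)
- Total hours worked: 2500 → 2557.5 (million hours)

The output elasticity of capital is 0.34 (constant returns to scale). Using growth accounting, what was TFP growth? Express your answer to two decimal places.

0.39%

Output growth = (4592.4 − 4300) / 4300 = 6.8%.
Capital growth = (686.4 − 600) / 600 = 14.4%.
Total hours worked growth = (2557.5 − 2500) / 2500 = 2.3%.
Labor's share = 1 − 0.34 = 0.66.
Capital: 0.34 × 14.4 = 4.896 pp.
Total hours worked: 0.66 × 2.3 = 1.518 pp.
TFP growth = 6.8 − 6.414 = 0.386%.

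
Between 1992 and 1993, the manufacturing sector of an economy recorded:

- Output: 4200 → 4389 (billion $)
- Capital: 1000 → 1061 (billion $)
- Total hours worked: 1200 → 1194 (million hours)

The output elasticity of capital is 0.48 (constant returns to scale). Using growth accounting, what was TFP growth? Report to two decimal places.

Output growth = (4389 − 4200) / 4200 = 4.5%.
Capital growth = (1061 − 1000) / 1000 = 6.1%.
Total hours worked growth = (1194 − 1200) / 1200 = -0.5%.
Labor's share = 1 − 0.48 = 0.52.
Capital: 0.48 × 6.1 = 2.928 pp.
Total hours worked: 0.52 × (-0.5) = -0.26 pp.
TFP growth = 4.5 − 2.668 = 1.832%.

1.83%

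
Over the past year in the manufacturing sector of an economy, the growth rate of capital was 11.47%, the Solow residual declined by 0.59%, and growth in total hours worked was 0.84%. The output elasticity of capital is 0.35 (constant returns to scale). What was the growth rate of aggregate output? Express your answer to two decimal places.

Labor's share = 1 − 0.35 = 0.65.
Capital: 0.35 × 11.47 = 4.0145 pp.
Total hours worked: 0.65 × 0.84 = 0.546 pp.
Output growth = -0.59 + 4.5605 = 3.9705%.

3.97%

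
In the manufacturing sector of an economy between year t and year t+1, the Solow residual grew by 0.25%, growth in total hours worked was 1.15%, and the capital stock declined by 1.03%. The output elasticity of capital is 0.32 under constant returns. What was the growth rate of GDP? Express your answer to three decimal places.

0.702%

Labor's share = 1 − 0.32 = 0.68.
The capital stock: 0.32 × (-1.03) = -0.3296 pp.
Total hours worked: 0.68 × 1.15 = 0.782 pp.
Output growth = 0.25 + 0.4524 = 0.7024%.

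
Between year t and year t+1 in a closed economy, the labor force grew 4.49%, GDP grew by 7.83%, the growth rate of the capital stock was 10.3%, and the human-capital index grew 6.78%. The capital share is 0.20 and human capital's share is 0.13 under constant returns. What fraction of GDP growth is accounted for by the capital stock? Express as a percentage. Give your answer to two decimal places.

26.31%

The capital stock contributed 0.2 × 10.3 = 2.06 pp.
Share of growth = 2.06 / 7.83 × 100 = 26.3091%.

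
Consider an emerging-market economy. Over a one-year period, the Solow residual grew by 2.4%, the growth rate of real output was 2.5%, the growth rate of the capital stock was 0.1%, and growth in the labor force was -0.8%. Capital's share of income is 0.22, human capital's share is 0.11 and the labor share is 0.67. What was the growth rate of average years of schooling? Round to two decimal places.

Labor's share = 1 − 0.22 − 0.11 = 0.67.
gY = gA + 0.22×0.1 + 0.67×(-0.8) + 0.11×g.
0.11×g = 2.5 − 2.4 + 0.514 = 0.614.
g = 0.614 / 0.11 = 5.5818%.

5.58%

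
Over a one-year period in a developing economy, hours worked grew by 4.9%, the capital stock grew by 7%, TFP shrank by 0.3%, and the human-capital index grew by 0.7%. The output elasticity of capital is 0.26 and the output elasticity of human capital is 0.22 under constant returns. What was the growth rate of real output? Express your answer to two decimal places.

Labor's share = 1 − 0.26 − 0.22 = 0.52.
The capital stock: 0.26 × 7 = 1.82 pp.
The human-capital index: 0.22 × 0.7 = 0.154 pp.
Hours worked: 0.52 × 4.9 = 2.548 pp.
Output growth = -0.3 + 4.522 = 4.222%.

Real output growth was 4.22%.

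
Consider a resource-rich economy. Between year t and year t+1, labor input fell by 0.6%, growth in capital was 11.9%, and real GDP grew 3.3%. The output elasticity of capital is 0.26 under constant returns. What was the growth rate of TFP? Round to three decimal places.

Labor's share = 1 − 0.26 = 0.74.
Capital: 0.26 × 11.9 = 3.094 pp.
Labor input: 0.74 × (-0.6) = -0.444 pp.
TFP growth = 3.3 − 2.65 = 0.65%.

0.650%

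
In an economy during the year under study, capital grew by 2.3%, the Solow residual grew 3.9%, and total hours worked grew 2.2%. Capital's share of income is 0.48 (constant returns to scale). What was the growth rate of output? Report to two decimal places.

Labor's share = 1 − 0.48 = 0.52.
Capital: 0.48 × 2.3 = 1.104 pp.
Total hours worked: 0.52 × 2.2 = 1.144 pp.
Output growth = 3.9 + 2.248 = 6.148%.

6.15%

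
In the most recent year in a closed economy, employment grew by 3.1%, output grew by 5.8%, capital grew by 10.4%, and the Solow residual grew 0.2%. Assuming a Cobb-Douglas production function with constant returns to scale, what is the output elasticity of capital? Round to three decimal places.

gY = gA + α·gK + (1−α)·gL, so gY − gA − gL = α(gK − gL).
5.8 − 0.2 − 3.1 = α × (10.4 − 3.1).
2.5 = 7.3 α, so α = 0.34247.

α = 0.342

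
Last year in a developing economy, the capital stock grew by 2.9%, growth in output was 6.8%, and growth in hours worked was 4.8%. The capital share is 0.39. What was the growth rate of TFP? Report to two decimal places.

2.74%

Labor's share = 1 − 0.39 = 0.61.
The capital stock: 0.39 × 2.9 = 1.131 pp.
Hours worked: 0.61 × 4.8 = 2.928 pp.
TFP growth = 6.8 − 4.059 = 2.741%.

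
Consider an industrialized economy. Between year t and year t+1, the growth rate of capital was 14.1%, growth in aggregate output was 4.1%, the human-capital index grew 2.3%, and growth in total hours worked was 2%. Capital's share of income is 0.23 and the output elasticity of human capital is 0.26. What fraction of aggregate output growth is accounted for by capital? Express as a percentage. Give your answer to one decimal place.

79.1%

Capital contributed 0.23 × 14.1 = 3.243 pp.
Share of growth = 3.243 / 4.1 × 100 = 79.098%.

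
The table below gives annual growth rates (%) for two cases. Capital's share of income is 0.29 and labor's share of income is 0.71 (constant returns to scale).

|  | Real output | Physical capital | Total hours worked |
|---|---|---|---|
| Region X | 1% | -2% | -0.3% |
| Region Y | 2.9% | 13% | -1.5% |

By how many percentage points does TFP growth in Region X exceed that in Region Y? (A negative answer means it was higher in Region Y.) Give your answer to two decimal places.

1.60 percentage points

Labor's share = 1 − 0.29 = 0.71.
Region X: TFP = 1 + 0.58 + 0.213 = 1.793%.
Region Y: TFP = 2.9 − 3.77 + 1.065 = 0.195%.
Difference = 1.793 − (0.195) = 1.598 pp.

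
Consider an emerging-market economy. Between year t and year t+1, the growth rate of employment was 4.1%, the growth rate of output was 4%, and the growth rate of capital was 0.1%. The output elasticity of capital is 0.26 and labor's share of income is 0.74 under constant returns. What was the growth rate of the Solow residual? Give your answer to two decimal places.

Labor's share = 1 − 0.26 = 0.74.
Capital: 0.26 × 0.1 = 0.026 pp.
Employment: 0.74 × 4.1 = 3.034 pp.
TFP growth = 4 − 3.06 = 0.94%.

0.94%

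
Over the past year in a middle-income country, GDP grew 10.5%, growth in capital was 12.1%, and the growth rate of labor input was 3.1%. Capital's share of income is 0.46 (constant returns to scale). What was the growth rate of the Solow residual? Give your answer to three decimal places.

The Solow residual growth was 3.260%.

Labor's share = 1 − 0.46 = 0.54.
Capital: 0.46 × 12.1 = 5.566 pp.
Labor input: 0.54 × 3.1 = 1.674 pp.
TFP growth = 10.5 − 7.24 = 3.26%.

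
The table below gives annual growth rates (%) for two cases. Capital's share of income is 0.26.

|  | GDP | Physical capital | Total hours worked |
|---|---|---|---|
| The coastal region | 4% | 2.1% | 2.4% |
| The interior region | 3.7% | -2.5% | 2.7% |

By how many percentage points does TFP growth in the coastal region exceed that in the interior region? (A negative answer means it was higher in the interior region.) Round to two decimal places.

Labor's share = 1 − 0.26 = 0.74.
The coastal region: TFP = 4 − 0.546 − 1.776 = 1.678%.
The interior region: TFP = 3.7 + 0.65 − 1.998 = 2.352%.
Difference = 1.678 − (2.352) = -0.674 pp.

-0.67 percentage points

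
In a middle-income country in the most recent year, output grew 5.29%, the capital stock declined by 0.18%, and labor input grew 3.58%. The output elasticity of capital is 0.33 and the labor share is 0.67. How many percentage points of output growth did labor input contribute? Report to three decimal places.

2.399 pp

Labor's share = 1 − 0.33 = 0.67.
Contribution = share × growth = 0.67 × 3.58 = 2.3986 pp.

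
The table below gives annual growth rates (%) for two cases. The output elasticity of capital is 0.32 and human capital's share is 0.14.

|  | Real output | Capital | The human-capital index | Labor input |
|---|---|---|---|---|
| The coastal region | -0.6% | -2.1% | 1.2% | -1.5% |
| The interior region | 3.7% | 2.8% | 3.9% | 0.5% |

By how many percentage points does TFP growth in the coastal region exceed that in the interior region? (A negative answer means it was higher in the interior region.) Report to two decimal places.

Labor's share = 1 − 0.32 − 0.14 = 0.54.
The coastal region: TFP = -0.6 + 0.672 − 0.168 + 0.81 = 0.714%.
The interior region: TFP = 3.7 − 0.896 − 0.546 − 0.27 = 1.988%.
Difference = 0.714 − (1.988) = -1.274 pp.

-1.27 percentage points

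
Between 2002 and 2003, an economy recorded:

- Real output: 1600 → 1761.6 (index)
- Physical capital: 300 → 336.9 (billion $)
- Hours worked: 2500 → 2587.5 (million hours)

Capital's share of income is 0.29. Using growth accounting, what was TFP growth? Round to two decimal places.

Real output growth = (1761.6 − 1600) / 1600 = 10.1%.
Physical capital growth = (336.9 − 300) / 300 = 12.3%.
Hours worked growth = (2587.5 − 2500) / 2500 = 3.5%.
Labor's share = 1 − 0.29 = 0.71.
Physical capital: 0.29 × 12.3 = 3.567 pp.
Hours worked: 0.71 × 3.5 = 2.485 pp.
TFP growth = 10.1 − 6.052 = 4.048%.

TFP grew 4.05%.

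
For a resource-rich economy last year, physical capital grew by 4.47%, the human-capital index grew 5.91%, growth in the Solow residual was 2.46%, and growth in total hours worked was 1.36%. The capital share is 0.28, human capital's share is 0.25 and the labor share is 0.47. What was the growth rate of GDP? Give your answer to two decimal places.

Labor's share = 1 − 0.28 − 0.25 = 0.47.
Physical capital: 0.28 × 4.47 = 1.2516 pp.
The human-capital index: 0.25 × 5.91 = 1.4775 pp.
Total hours worked: 0.47 × 1.36 = 0.6392 pp.
Output growth = 2.46 + 3.3683 = 5.8283%.

GDP grew 5.83%.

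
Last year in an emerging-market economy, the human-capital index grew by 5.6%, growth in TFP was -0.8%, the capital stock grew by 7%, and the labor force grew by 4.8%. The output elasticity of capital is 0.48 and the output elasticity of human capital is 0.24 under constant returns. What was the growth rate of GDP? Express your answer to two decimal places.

Labor's share = 1 − 0.48 − 0.24 = 0.28.
The capital stock: 0.48 × 7 = 3.36 pp.
The human-capital index: 0.24 × 5.6 = 1.344 pp.
The labor force: 0.28 × 4.8 = 1.344 pp.
Output growth = -0.8 + 6.048 = 5.248%.

GDP grew 5.25%.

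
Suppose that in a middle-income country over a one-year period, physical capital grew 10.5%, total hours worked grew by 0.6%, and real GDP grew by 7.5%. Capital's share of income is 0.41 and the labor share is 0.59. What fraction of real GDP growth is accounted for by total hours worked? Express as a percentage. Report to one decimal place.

Total hours worked accounted for 4.7% of growth.

Labor's share = 1 − 0.41 = 0.59.
Total hours worked contributed 0.59 × 0.6 = 0.354 pp.
Share of growth = 0.354 / 7.5 × 100 = 4.72%.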